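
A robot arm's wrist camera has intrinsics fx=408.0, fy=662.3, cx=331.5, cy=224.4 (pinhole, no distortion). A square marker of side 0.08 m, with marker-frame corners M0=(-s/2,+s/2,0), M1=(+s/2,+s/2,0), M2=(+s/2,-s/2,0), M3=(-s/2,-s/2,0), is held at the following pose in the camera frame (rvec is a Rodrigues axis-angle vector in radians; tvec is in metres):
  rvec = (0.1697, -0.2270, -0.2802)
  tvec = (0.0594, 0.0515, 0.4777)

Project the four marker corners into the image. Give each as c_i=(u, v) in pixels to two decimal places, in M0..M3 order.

c0=(358.94, 364.52) c1=(419.96, 328.69) c2=(405.53, 227.10) c3=(341.93, 260.66)

Intrinsics K: fx=408.0, fy=662.3, cx=331.5, cy=224.4
Marker side s = 0.08 m; corners in marker frame (Z=0):
  M0 = (-0.0400, +0.0400, 0)
  M1 = (+0.0400, +0.0400, 0)
  M2 = (+0.0400, -0.0400, 0)
  M3 = (-0.0400, -0.0400, 0)
rvec = (0.1697, -0.2270, -0.2802), |rvec| = θ = 0.39855 rad = 22.835°
Rodrigues: sinθ=0.38808, 1−cosθ=0.07837; R = I + sinθ·[k]× + (1−cosθ)·[k]×²:
    [+0.93584 +0.25383 -0.24450]
    [-0.29185 +0.94705 -0.13386]
    [+0.19758 +0.19663 +0.96037]
t = (0.0594, 0.0515, 0.4777) m
M0: Pc = R·M0+t = (+0.03212, +0.10106, +0.47766); u = 408.0·(+0.03212)/0.47766 + 331.5 = 358.9356, v = 662.3·(+0.10106)/0.47766 + 224.4 = 364.5187
M1: Pc = R·M1+t = (+0.10699, +0.07771, +0.49347); u = 408.0·(+0.10699)/0.49347 + 331.5 = 419.9568, v = 662.3·(+0.07771)/0.49347 + 224.4 = 328.6947
M2: Pc = R·M2+t = (+0.08668, +0.00194, +0.47774); u = 408.0·(+0.08668)/0.47774 + 331.5 = 405.5269, v = 662.3·(+0.00194)/0.47774 + 224.4 = 227.0950
M3: Pc = R·M3+t = (+0.01181, +0.02529, +0.46193); u = 408.0·(+0.01181)/0.46193 + 331.5 = 341.9340, v = 662.3·(+0.02529)/0.46193 + 224.4 = 260.6625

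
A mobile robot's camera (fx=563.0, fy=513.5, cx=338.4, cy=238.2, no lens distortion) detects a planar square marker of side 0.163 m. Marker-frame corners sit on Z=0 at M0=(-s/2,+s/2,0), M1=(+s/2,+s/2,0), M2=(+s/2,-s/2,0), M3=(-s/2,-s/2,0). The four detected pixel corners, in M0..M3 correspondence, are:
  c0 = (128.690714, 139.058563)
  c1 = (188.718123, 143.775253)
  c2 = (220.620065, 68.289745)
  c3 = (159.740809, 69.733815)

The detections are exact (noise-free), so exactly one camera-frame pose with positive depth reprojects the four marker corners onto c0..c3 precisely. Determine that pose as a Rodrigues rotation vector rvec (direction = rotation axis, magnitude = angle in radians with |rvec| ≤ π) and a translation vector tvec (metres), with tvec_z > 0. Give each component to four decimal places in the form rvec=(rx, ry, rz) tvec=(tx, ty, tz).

Intrinsics K: fx=563.0, fy=513.5, cx=338.4, cy=238.2
Marker side s = 0.163 m; corners in marker frame (Z=0):
  M0 = (-0.0815, +0.0815, 0)
  M1 = (+0.0815, +0.0815, 0)
  M2 = (+0.0815, -0.0815, 0)
  M3 = (-0.0815, -0.0815, 0)
Detected image corners:
  c0 = (128.690714, 139.058563) px
  c1 = (188.718123, 143.775253) px
  c2 = (220.620065, 68.289745) px
  c3 = (159.740809, 69.733815) px
Planar DLT: solve 8×8 A·h = b for H (H[2,2]=1):
  H  [+280.58015 -224.95003 +173.40164]
  H  [-44.73061 +424.13153 +104.63931]
  H  [-0.51787 -0.18319 +1.00000]
B = K⁻¹H; ‖b₁‖=0.973215, ‖b₂‖=0.973215; λ = 2/(‖b₁‖+‖b₂‖) = 1.027522, sign → tz>0 ⇒ λ=+1.027522
r₁ = λ·B[:,0] = (+0.83192,+0.15733,-0.53212); r₂ = λ·B[:,1] = (-0.29741,+0.93601,-0.18823)
r₃ = r₁×r₂ = (+0.46846,+0.31485,+0.82548); SVD([r₁ r₂ r₃]) → R = UVᵀ:
  R  [+0.83192 -0.29741 +0.46846]
  R  [+0.15733 +0.93601 +0.31485]
  R  [-0.53212 -0.18823 +0.82548]
t = (-0.30114, -0.26726, +1.02752) m
tr R = 2.593411; θ = arccos((tr R − 1)/2) = 0.648972 rad = 37.183°
axis k = ((R−Rᵀ)₃₂, (R−Rᵀ)₁₃, (R−Rᵀ)₂₁) / (2 sinθ) = (-0.416207, +0.827789, +0.376215)
rvec = θ·k = (-0.270106, +0.537211, +0.244153)

rvec=(-0.2701, 0.5372, 0.2442) tvec=(-0.3011, -0.2673, 1.0275)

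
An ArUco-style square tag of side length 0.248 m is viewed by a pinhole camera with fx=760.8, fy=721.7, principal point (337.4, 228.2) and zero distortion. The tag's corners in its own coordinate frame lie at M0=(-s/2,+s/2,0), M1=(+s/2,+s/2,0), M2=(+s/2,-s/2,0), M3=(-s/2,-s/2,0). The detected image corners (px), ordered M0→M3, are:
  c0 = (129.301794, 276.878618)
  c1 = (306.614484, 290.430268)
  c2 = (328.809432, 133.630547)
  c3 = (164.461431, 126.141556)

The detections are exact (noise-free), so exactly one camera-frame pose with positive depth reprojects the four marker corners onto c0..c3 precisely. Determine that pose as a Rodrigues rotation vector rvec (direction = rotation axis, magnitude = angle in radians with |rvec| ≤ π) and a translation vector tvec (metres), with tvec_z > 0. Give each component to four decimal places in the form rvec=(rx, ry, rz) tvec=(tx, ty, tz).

rvec=(-0.3677, 0.1326, 0.0930) tvec=(-0.1490, -0.0365, 1.0696)

Intrinsics K: fx=760.8, fy=721.7, cx=337.4, cy=228.2
Marker side s = 0.248 m; corners in marker frame (Z=0):
  M0 = (-0.1240, +0.1240, 0)
  M1 = (+0.1240, +0.1240, 0)
  M2 = (+0.1240, -0.1240, 0)
  M3 = (-0.1240, -0.1240, 0)
Detected image corners:
  c0 = (129.301794, 276.878618) px
  c1 = (306.614484, 290.430268) px
  c2 = (328.809432, 133.630547) px
  c3 = (164.461431, 126.141556) px
Planar DLT: solve 8×8 A·h = b for H (H[2,2]=1):
  H  [+656.06286 -192.48532 +231.43613]
  H  [+13.70281 +551.81462 +203.54536]
  H  [-0.13648 -0.32893 +1.00000]
B = K⁻¹H; ‖b₁‖=0.934962, ‖b₂‖=0.934962; λ = 2/(‖b₁‖+‖b₂‖) = 1.069562, sign → tz>0 ⇒ λ=+1.069562
r₁ = λ·B[:,0] = (+0.98705,+0.06646,-0.14597); r₂ = λ·B[:,1] = (-0.11458,+0.92903,-0.35181)
r₃ = r₁×r₂ = (+0.11223,+0.36398,+0.92462); SVD([r₁ r₂ r₃]) → R = UVᵀ:
  R  [+0.98705 -0.11458 +0.11223]
  R  [+0.06646 +0.92903 +0.36398]
  R  [-0.14597 -0.35181 +0.92462]
t = (-0.14897, -0.03654, +1.06956) m
tr R = 2.840707; θ = arccos((tr R − 1)/2) = 0.401812 rad = 23.022°
axis k = ((R−Rᵀ)₃₂, (R−Rᵀ)₁₃, (R−Rᵀ)₂₁) / (2 sinθ) = (-0.915126, +0.330104, +0.231466)
rvec = θ·k = (-0.367709, +0.132640, +0.093006)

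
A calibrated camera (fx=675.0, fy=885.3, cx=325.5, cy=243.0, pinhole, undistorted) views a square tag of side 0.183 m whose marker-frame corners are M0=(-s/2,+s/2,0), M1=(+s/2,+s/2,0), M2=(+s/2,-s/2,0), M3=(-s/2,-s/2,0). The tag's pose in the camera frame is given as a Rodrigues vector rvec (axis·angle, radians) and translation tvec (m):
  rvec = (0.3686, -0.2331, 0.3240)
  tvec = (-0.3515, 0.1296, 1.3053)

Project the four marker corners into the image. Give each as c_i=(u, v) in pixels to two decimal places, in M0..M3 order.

c0=(84.09, 368.84) c1=(176.98, 395.83) c2=(203.65, 292.78) c3=(107.59, 260.32)

Intrinsics K: fx=675.0, fy=885.3, cx=325.5, cy=243.0
Marker side s = 0.183 m; corners in marker frame (Z=0):
  M0 = (-0.0915, +0.0915, 0)
  M1 = (+0.0915, +0.0915, 0)
  M2 = (+0.0915, -0.0915, 0)
  M3 = (-0.0915, -0.0915, 0)
rvec = (0.3686, -0.2331, 0.3240), |rvec| = θ = 0.54330 rad = 31.129°
Rodrigues: sinθ=0.51697, 1−cosθ=0.14399; R = I + sinθ·[k]× + (1−cosθ)·[k]×²:
    [+0.92228 -0.35021 -0.16354]
    [+0.26638 +0.88251 -0.38757]
    [+0.28006 +0.31389 +0.90722]
t = (-0.3515, 0.1296, 1.3053) m
M0: Pc = R·M0+t = (-0.46793, +0.18598, +1.30840); u = 675.0·(-0.46793)/1.30840 + 325.5 = 84.0938, v = 885.3·(+0.18598)/1.30840 + 243.0 = 368.8370
M1: Pc = R·M1+t = (-0.29916, +0.23472, +1.35965); u = 675.0·(-0.29916)/1.35965 + 325.5 = 176.9837, v = 885.3·(+0.23472)/1.35965 + 243.0 = 395.8345
M2: Pc = R·M2+t = (-0.23507, +0.07322, +1.30220); u = 675.0·(-0.23507)/1.30220 + 325.5 = 203.6526, v = 885.3·(+0.07322)/1.30220 + 243.0 = 292.7811
M3: Pc = R·M3+t = (-0.40384, +0.02448, +1.25095); u = 675.0·(-0.40384)/1.25095 + 325.5 = 107.5900, v = 885.3·(+0.02448)/1.25095 + 243.0 = 260.3219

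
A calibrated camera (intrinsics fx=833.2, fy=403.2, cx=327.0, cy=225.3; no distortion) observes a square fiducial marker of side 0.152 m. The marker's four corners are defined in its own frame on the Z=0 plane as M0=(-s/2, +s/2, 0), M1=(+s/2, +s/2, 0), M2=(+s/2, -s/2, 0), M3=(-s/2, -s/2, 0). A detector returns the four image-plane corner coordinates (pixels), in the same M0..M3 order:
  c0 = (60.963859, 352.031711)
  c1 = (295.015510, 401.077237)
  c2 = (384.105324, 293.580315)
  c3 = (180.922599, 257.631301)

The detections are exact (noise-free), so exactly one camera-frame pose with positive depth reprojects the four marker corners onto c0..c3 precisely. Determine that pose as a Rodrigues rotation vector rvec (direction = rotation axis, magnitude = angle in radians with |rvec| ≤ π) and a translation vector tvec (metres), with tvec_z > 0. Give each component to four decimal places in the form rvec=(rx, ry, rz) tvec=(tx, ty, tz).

Intrinsics K: fx=833.2, fy=403.2, cx=327.0, cy=225.3
Marker side s = 0.152 m; corners in marker frame (Z=0):
  M0 = (-0.0760, +0.0760, 0)
  M1 = (+0.0760, +0.0760, 0)
  M2 = (+0.0760, -0.0760, 0)
  M3 = (-0.0760, -0.0760, 0)
Detected image corners:
  c0 = (60.963859, 352.031711) px
  c1 = (295.015510, 401.077237) px
  c2 = (384.105324, 293.580315) px
  c3 = (180.922599, 257.631301) px
Planar DLT: solve 8×8 A·h = b for H (H[2,2]=1):
  H  [+1341.04339 -946.90294 +231.47455]
  H  [+150.41466 +299.94537 +321.18891]
  H  [-0.38496 -1.11301 +1.00000]
B = K⁻¹H; ‖b₁‖=1.895737, ‖b₂‖=1.895737; λ = 2/(‖b₁‖+‖b₂‖) = 0.527499, sign → tz>0 ⇒ λ=+0.527499
r₁ = λ·B[:,0] = (+0.92871,+0.31025,-0.20307); r₂ = λ·B[:,1] = (-0.36907,+0.72048,-0.58711)
r₃ = r₁×r₂ = (-0.03585,+0.62020,+0.78362); SVD([r₁ r₂ r₃]) → R = UVᵀ:
  R  [+0.92871 -0.36907 -0.03585]
  R  [+0.31025 +0.72048 +0.62020]
  R  [-0.20307 -0.58711 +0.78362]
t = (-0.06048, +0.12545, +0.52750) m
tr R = 2.432813; θ = arccos((tr R − 1)/2) = 0.772158 rad = 44.241°
axis k = ((R−Rᵀ)₃₂, (R−Rᵀ)₁₃, (R−Rᵀ)₂₁) / (2 sinθ) = (-0.865231, +0.119839, +0.486840)
rvec = θ·k = (-0.668095, +0.092534, +0.375918)

rvec=(-0.6681, 0.0925, 0.3759) tvec=(-0.0605, 0.1254, 0.5275)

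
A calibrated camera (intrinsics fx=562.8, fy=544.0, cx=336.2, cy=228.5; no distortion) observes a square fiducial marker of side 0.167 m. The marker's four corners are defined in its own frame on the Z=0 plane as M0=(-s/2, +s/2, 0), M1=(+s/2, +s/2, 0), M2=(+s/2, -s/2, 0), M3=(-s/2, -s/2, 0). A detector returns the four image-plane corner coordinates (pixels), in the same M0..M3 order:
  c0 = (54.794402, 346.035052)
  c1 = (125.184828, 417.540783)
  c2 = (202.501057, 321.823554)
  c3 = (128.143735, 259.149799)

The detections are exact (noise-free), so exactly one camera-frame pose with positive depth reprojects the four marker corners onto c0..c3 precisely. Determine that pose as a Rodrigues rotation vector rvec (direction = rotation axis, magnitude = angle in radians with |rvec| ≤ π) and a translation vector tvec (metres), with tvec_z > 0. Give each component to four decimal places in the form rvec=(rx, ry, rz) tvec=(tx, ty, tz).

Intrinsics K: fx=562.8, fy=544.0, cx=336.2, cy=228.5
Marker side s = 0.167 m; corners in marker frame (Z=0):
  M0 = (-0.0835, +0.0835, 0)
  M1 = (+0.0835, +0.0835, 0)
  M2 = (+0.0835, -0.0835, 0)
  M3 = (-0.0835, -0.0835, 0)
Detected image corners:
  c0 = (54.794402, 346.035052) px
  c1 = (125.184828, 417.540783) px
  c2 = (202.501057, 321.823554) px
  c3 = (128.143735, 259.149799) px
Planar DLT: solve 8×8 A·h = b for H (H[2,2]=1):
  H  [+374.18793 -470.50452 +126.74094]
  H  [+245.13250 +493.36419 +334.24186]
  H  [-0.46487 -0.15566 +1.00000]
B = K⁻¹H; ‖b₁‖=1.233564, ‖b₂‖=1.233564; λ = 2/(‖b₁‖+‖b₂‖) = 0.810659, sign → tz>0 ⇒ λ=+0.810659
r₁ = λ·B[:,0] = (+0.76410,+0.52358,-0.37685); r₂ = λ·B[:,1] = (-0.60234,+0.78821,-0.12619)
r₃ = r₁×r₂ = (+0.23096,+0.32341,+0.91764); SVD([r₁ r₂ r₃]) → R = UVᵀ:
  R  [+0.76410 -0.60234 +0.23096]
  R  [+0.52358 +0.78821 +0.32341]
  R  [-0.37685 -0.12619 +0.91764]
t = (-0.30171, +0.15757, +0.81066) m
tr R = 2.469945; θ = arccos((tr R − 1)/2) = 0.745170 rad = 42.695°
axis k = ((R−Rᵀ)₃₂, (R−Rᵀ)₁₃, (R−Rᵀ)₂₁) / (2 sinθ) = (-0.331514, +0.448175, +0.830204)
rvec = θ·k = (-0.247034, +0.333966, +0.618643)

rvec=(-0.2470, 0.3340, 0.6186) tvec=(-0.3017, 0.1576, 0.8107)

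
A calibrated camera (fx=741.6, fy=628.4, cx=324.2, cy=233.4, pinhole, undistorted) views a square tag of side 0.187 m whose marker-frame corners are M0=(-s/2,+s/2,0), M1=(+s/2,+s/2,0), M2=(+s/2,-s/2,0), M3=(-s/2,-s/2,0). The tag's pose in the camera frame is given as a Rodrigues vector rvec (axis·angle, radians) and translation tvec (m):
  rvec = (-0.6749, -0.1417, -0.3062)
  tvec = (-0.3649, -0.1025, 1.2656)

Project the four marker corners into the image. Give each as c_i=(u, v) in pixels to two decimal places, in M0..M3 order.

c0=(60.32, 227.19) c1=(175.93, 205.23) c2=(154.72, 142.92) c3=(48.28, 160.98)

Intrinsics K: fx=741.6, fy=628.4, cx=324.2, cy=233.4
Marker side s = 0.187 m; corners in marker frame (Z=0):
  M0 = (-0.0935, +0.0935, 0)
  M1 = (+0.0935, +0.0935, 0)
  M2 = (+0.0935, -0.0935, 0)
  M3 = (-0.0935, -0.0935, 0)
rvec = (-0.6749, -0.1417, -0.3062), |rvec| = θ = 0.75454 rad = 43.232°
Rodrigues: sinθ=0.68495, 1−cosθ=0.27141; R = I + sinθ·[k]× + (1−cosθ)·[k]×²:
    [+0.94573 +0.32355 -0.03011]
    [-0.23237 +0.73816 +0.63334]
    [+0.22715 -0.59197 +0.77329]
t = (-0.3649, -0.1025, 1.2656) m
M0: Pc = R·M0+t = (-0.42307, -0.01176, +1.18901); u = 741.6·(-0.42307)/1.18901 + 324.2 = 60.3242, v = 628.4·(-0.01176)/1.18901 + 233.4 = 227.1872
M1: Pc = R·M1+t = (-0.24622, -0.05521, +1.23149); u = 741.6·(-0.24622)/1.23149 + 324.2 = 175.9256, v = 628.4·(-0.05521)/1.23149 + 233.4 = 205.2283
M2: Pc = R·M2+t = (-0.30673, -0.19324, +1.34219); u = 741.6·(-0.30673)/1.34219 + 324.2 = 154.7243, v = 628.4·(-0.19324)/1.34219 + 233.4 = 142.9247
M3: Pc = R·M3+t = (-0.48358, -0.14979, +1.29971); u = 741.6·(-0.48358)/1.29971 + 324.2 = 48.2761, v = 628.4·(-0.14979)/1.29971 + 233.4 = 160.9771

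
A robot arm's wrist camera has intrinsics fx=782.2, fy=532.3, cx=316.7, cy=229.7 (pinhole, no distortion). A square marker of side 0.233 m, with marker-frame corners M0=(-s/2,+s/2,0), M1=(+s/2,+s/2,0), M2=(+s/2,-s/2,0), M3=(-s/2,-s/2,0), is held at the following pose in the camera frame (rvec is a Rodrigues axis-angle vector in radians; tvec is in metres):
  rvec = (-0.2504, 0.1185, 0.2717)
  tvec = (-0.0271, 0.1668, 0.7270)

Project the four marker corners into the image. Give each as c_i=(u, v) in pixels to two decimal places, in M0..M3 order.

Intrinsics K: fx=782.2, fy=532.3, cx=316.7, cy=229.7
Marker side s = 0.233 m; corners in marker frame (Z=0):
  M0 = (-0.1165, +0.1165, 0)
  M1 = (+0.1165, +0.1165, 0)
  M2 = (+0.1165, -0.1165, 0)
  M3 = (-0.1165, -0.1165, 0)
rvec = (-0.2504, 0.1185, 0.2717), |rvec| = θ = 0.38802 rad = 22.232°
Rodrigues: sinθ=0.37836, 1−cosθ=0.07434; R = I + sinθ·[k]× + (1−cosθ)·[k]×²:
    [+0.95662 -0.27958 +0.08196]
    [+0.25028 +0.93259 +0.26006]
    [-0.14914 -0.22827 +0.96211]
t = (-0.0271, 0.1668, 0.7270) m
M0: Pc = R·M0+t = (-0.17112, +0.24629, +0.71778); u = 782.2·(-0.17112)/0.71778 + 316.7 = 130.2255, v = 532.3·(+0.24629)/0.71778 + 229.7 = 412.3455
M1: Pc = R·M1+t = (+0.05177, +0.30460, +0.68303); u = 782.2·(+0.05177)/0.68303 + 316.7 = 375.9913, v = 532.3·(+0.30460)/0.68303 + 229.7 = 467.0844
M2: Pc = R·M2+t = (+0.11692, +0.08731, +0.73622); u = 782.2·(+0.11692)/0.73622 + 316.7 = 440.9197, v = 532.3·(+0.08731)/0.73622 + 229.7 = 292.8275
M3: Pc = R·M3+t = (-0.10597, +0.02900, +0.77097); u = 782.2·(-0.10597)/0.77097 + 316.7 = 209.1818, v = 532.3·(+0.02900)/0.77097 + 229.7 = 249.7192

c0=(130.23, 412.35) c1=(375.99, 467.08) c2=(440.92, 292.83) c3=(209.18, 249.72)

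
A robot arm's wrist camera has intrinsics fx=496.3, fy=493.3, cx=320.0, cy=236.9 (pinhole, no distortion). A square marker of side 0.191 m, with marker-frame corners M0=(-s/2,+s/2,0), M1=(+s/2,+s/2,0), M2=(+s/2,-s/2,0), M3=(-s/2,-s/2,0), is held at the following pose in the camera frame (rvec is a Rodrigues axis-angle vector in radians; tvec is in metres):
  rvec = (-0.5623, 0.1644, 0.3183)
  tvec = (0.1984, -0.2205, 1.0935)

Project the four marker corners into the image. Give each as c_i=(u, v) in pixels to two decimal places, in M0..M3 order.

c0=(355.45, 159.30) c1=(443.94, 178.92) c2=(462.24, 116.52) c3=(380.24, 100.94)

Intrinsics K: fx=496.3, fy=493.3, cx=320.0, cy=236.9
Marker side s = 0.191 m; corners in marker frame (Z=0):
  M0 = (-0.0955, +0.0955, 0)
  M1 = (+0.0955, +0.0955, 0)
  M2 = (+0.0955, -0.0955, 0)
  M3 = (-0.0955, -0.0955, 0)
rvec = (-0.5623, 0.1644, 0.3183), |rvec| = θ = 0.66673 rad = 38.201°
Rodrigues: sinθ=0.61842, 1−cosθ=0.21415; R = I + sinθ·[k]× + (1−cosθ)·[k]×²:
    [+0.93817 -0.33977 +0.06626]
    [+0.25070 +0.79887 +0.54677]
    [-0.23871 -0.49635 +0.83466]
t = (0.1984, -0.2205, 1.0935) m
M0: Pc = R·M0+t = (+0.07636, -0.16815, +1.06890); u = 496.3·(+0.07636)/1.06890 + 320.0 = 355.4532, v = 493.3·(-0.16815)/1.06890 + 236.9 = 159.2981
M1: Pc = R·M1+t = (+0.25555, -0.12027, +1.02330); u = 496.3·(+0.25555)/1.02330 + 320.0 = 443.9401, v = 493.3·(-0.12027)/1.02330 + 236.9 = 178.9239
M2: Pc = R·M2+t = (+0.32044, -0.27285, +1.11810); u = 496.3·(+0.32044)/1.11810 + 320.0 = 462.2373, v = 493.3·(-0.27285)/1.11810 + 236.9 = 116.5204
M3: Pc = R·M3+t = (+0.14125, -0.32073, +1.16370); u = 496.3·(+0.14125)/1.16370 + 320.0 = 380.2422, v = 493.3·(-0.32073)/1.16370 + 236.9 = 100.9384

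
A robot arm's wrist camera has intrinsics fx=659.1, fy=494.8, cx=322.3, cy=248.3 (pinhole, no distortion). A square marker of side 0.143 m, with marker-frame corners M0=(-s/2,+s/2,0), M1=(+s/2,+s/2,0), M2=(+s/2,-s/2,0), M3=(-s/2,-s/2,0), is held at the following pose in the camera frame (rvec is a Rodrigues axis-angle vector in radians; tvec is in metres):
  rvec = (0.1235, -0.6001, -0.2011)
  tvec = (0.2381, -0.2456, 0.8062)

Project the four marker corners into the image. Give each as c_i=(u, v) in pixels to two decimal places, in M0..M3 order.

Intrinsics K: fx=659.1, fy=494.8, cx=322.3, cy=248.3
Marker side s = 0.143 m; corners in marker frame (Z=0):
  M0 = (-0.0715, +0.0715, 0)
  M1 = (+0.0715, +0.0715, 0)
  M2 = (+0.0715, -0.0715, 0)
  M3 = (-0.0715, -0.0715, 0)
rvec = (0.1235, -0.6001, -0.2011), |rvec| = θ = 0.64484 rad = 36.946°
Rodrigues: sinθ=0.60107, 1−cosθ=0.20080; R = I + sinθ·[k]× + (1−cosθ)·[k]×²:
    [+0.80656 +0.15166 -0.57136]
    [-0.22324 +0.97310 -0.05684]
    [+0.54737 +0.17340 +0.81873]
t = (0.2381, -0.2456, 0.8062) m
M0: Pc = R·M0+t = (+0.19127, -0.16006, +0.77946); u = 659.1·(+0.19127)/0.77946 + 322.3 = 484.0387, v = 494.8·(-0.16006)/0.77946 + 248.3 = 146.6934
M1: Pc = R·M1+t = (+0.30661, -0.19198, +0.85774); u = 659.1·(+0.30661)/0.85774 + 322.3 = 557.9073, v = 494.8·(-0.19198)/0.85774 + 248.3 = 137.5502
M2: Pc = R·M2+t = (+0.28493, -0.33114, +0.83294); u = 659.1·(+0.28493)/0.83294 + 322.3 = 547.7599, v = 494.8·(-0.33114)/0.83294 + 248.3 = 51.5901
M3: Pc = R·M3+t = (+0.16959, -0.29922, +0.75466); u = 659.1·(+0.16959)/0.75466 + 322.3 = 470.4118, v = 494.8·(-0.29922)/0.75466 + 248.3 = 52.1179

c0=(484.04, 146.69) c1=(557.91, 137.55) c2=(547.76, 51.59) c3=(470.41, 52.12)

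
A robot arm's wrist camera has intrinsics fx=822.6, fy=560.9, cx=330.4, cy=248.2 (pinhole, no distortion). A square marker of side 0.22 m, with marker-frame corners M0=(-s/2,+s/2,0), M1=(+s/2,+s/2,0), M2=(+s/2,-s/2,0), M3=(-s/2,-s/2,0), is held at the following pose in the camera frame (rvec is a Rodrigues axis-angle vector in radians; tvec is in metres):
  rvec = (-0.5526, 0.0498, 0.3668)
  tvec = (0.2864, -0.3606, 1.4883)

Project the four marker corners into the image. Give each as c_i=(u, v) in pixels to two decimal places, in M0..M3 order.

c0=(412.60, 128.22) c1=(533.72, 154.02) c2=(560.85, 97.21) c3=(447.79, 74.39)

Intrinsics K: fx=822.6, fy=560.9, cx=330.4, cy=248.2
Marker side s = 0.22 m; corners in marker frame (Z=0):
  M0 = (-0.1100, +0.1100, 0)
  M1 = (+0.1100, +0.1100, 0)
  M2 = (+0.1100, -0.1100, 0)
  M3 = (-0.1100, -0.1100, 0)
rvec = (-0.5526, 0.0498, 0.3668), |rvec| = θ = 0.66512 rad = 38.109°
Rodrigues: sinθ=0.61716, 1−cosθ=0.21316; R = I + sinθ·[k]× + (1−cosθ)·[k]×²:
    [+0.93398 -0.35361 -0.05146]
    [+0.32709 +0.78804 +0.52155]
    [-0.14387 -0.50395 +0.85167]
t = (0.2864, -0.3606, 1.4883) m
M0: Pc = R·M0+t = (+0.14477, -0.30990, +1.44869); u = 822.6·(+0.14477)/1.44869 + 330.4 = 412.6012, v = 560.9·(-0.30990)/1.44869 + 248.2 = 128.2156
M1: Pc = R·M1+t = (+0.35024, -0.23794, +1.41704); u = 822.6·(+0.35024)/1.41704 + 330.4 = 533.7168, v = 560.9·(-0.23794)/1.41704 + 248.2 = 154.0188
M2: Pc = R·M2+t = (+0.42803, -0.41130, +1.52791); u = 822.6·(+0.42803)/1.52791 + 330.4 = 560.8465, v = 560.9·(-0.41130)/1.52791 + 248.2 = 97.2088
M3: Pc = R·M3+t = (+0.22256, -0.48326, +1.55956); u = 822.6·(+0.22256)/1.55956 + 330.4 = 447.7903, v = 560.9·(-0.48326)/1.55956 + 248.2 = 74.3930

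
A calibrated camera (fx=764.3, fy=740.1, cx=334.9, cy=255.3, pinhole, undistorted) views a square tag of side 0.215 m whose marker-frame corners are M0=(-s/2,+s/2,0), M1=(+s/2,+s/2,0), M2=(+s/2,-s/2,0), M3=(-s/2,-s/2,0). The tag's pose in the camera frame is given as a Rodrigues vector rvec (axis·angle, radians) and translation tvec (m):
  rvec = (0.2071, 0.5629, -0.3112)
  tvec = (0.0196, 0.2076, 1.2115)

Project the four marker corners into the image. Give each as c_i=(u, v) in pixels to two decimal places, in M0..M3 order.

Intrinsics K: fx=764.3, fy=740.1, cx=334.9, cy=255.3
Marker side s = 0.215 m; corners in marker frame (Z=0):
  M0 = (-0.1075, +0.1075, 0)
  M1 = (+0.1075, +0.1075, 0)
  M2 = (+0.1075, -0.1075, 0)
  M3 = (-0.1075, -0.1075, 0)
rvec = (0.2071, 0.5629, -0.3112), |rvec| = θ = 0.67572 rad = 38.716°
Rodrigues: sinθ=0.62546, 1−cosθ=0.21974; R = I + sinθ·[k]× + (1−cosθ)·[k]×²:
    [+0.80090 +0.34416 +0.49001]
    [-0.23195 +0.93275 -0.27600]
    [-0.55205 +0.10739 +0.82687]
t = (0.0196, 0.2076, 1.2115) m
M0: Pc = R·M0+t = (-0.02950, +0.33281, +1.28239); u = 764.3·(-0.02950)/1.28239 + 334.9 = 317.3181, v = 740.1·(+0.33281)/1.28239 + 255.3 = 447.3704
M1: Pc = R·M1+t = (+0.14269, +0.28294, +1.16370); u = 764.3·(+0.14269)/1.16370 + 334.9 = 428.6190, v = 740.1·(+0.28294)/1.16370 + 255.3 = 435.2443
M2: Pc = R·M2+t = (+0.06870, +0.08239, +1.14061); u = 764.3·(+0.06870)/1.14061 + 334.9 = 380.9345, v = 740.1·(+0.08239)/1.14061 + 255.3 = 308.7630
M3: Pc = R·M3+t = (-0.10349, +0.13226, +1.25930); u = 764.3·(-0.10349)/1.25930 + 334.9 = 272.0872, v = 740.1·(+0.13226)/1.25930 + 255.3 = 333.0324

c0=(317.32, 447.37) c1=(428.62, 435.24) c2=(380.93, 308.76) c3=(272.09, 333.03)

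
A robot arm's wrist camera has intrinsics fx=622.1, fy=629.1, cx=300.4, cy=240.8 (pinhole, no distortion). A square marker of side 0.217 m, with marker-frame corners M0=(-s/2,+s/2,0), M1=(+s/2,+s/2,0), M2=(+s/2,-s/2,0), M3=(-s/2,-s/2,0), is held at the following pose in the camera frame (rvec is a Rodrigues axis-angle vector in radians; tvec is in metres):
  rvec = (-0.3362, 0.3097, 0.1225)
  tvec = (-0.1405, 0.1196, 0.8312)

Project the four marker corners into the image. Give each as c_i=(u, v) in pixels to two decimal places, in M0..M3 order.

Intrinsics K: fx=622.1, fy=629.1, cx=300.4, cy=240.8
Marker side s = 0.217 m; corners in marker frame (Z=0):
  M0 = (-0.1085, +0.1085, 0)
  M1 = (+0.1085, +0.1085, 0)
  M2 = (+0.1085, -0.1085, 0)
  M3 = (-0.1085, -0.1085, 0)
rvec = (-0.3362, 0.3097, 0.1225), |rvec| = θ = 0.47323 rad = 27.114°
Rodrigues: sinθ=0.45577, 1−cosθ=0.10990; R = I + sinθ·[k]× + (1−cosθ)·[k]×²:
    [+0.94557 -0.16907 +0.27806]
    [+0.06688 +0.93717 +0.34241]
    [-0.31848 -0.30517 +0.89746]
t = (-0.1405, 0.1196, 0.8312) m
M0: Pc = R·M0+t = (-0.26144, +0.21403, +0.83264); u = 622.1·(-0.26144)/0.83264 + 300.4 = 105.0692, v = 629.1·(+0.21403)/0.83264 + 240.8 = 402.5063
M1: Pc = R·M1+t = (-0.05625, +0.22854, +0.76353); u = 622.1·(-0.05625)/0.76353 + 300.4 = 254.5690, v = 629.1·(+0.22854)/0.76353 + 240.8 = 429.1010
M2: Pc = R·M2+t = (-0.01956, +0.02517, +0.82976); u = 622.1·(-0.01956)/0.82976 + 300.4 = 285.7341, v = 629.1·(+0.02517)/0.82976 + 240.8 = 259.8863
M3: Pc = R·M3+t = (-0.22475, +0.01066, +0.89887); u = 622.1·(-0.22475)/0.89887 + 300.4 = 144.8523, v = 629.1·(+0.01066)/0.89887 + 240.8 = 248.2611

c0=(105.07, 402.51) c1=(254.57, 429.10) c2=(285.73, 259.89) c3=(144.85, 248.26)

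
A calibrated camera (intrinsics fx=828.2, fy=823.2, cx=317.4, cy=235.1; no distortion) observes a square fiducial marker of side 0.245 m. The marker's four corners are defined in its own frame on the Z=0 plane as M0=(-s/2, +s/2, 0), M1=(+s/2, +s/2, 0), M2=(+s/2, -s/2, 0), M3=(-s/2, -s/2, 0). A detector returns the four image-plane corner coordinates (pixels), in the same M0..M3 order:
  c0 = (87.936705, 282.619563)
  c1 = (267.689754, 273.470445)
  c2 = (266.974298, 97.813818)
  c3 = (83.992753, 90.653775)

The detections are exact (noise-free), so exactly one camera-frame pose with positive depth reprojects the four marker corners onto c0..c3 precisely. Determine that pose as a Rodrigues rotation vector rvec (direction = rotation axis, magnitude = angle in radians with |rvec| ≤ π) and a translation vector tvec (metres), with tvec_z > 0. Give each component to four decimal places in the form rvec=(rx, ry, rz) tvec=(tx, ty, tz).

Intrinsics K: fx=828.2, fy=823.2, cx=317.4, cy=235.1
Marker side s = 0.245 m; corners in marker frame (Z=0):
  M0 = (-0.1225, +0.1225, 0)
  M1 = (+0.1225, +0.1225, 0)
  M2 = (+0.1225, -0.1225, 0)
  M3 = (-0.1225, -0.1225, 0)
Detected image corners:
  c0 = (87.936705, 282.619563) px
  c1 = (267.689754, 273.470445) px
  c2 = (266.974298, 97.813818) px
  c3 = (83.992753, 90.653775) px
Planar DLT: solve 8×8 A·h = b for H (H[2,2]=1):
  H  [+804.25875 +21.22847 +180.68525]
  H  [+63.14306 +761.42919 +186.88289]
  H  [+0.36252 +0.06800 +1.00000]
B = K⁻¹H; ‖b₁‖=0.908092, ‖b₂‖=0.908092; λ = 2/(‖b₁‖+‖b₂‖) = 1.101210, sign → tz>0 ⇒ λ=+1.101210
r₁ = λ·B[:,0] = (+0.91638,-0.02954,+0.39921); r₂ = λ·B[:,1] = (-0.00047,+0.99719,+0.07488)
r₃ = r₁×r₂ = (-0.40030,-0.06881,+0.91380); SVD([r₁ r₂ r₃]) → R = UVᵀ:
  R  [+0.91638 -0.00047 -0.40030]
  R  [-0.02954 +0.99719 -0.06881]
  R  [+0.39921 +0.07488 +0.91380]
t = (-0.18178, -0.06450, +1.10121) m
tr R = 2.827369; θ = arccos((tr R − 1)/2) = 0.418536 rad = 23.980°
axis k = ((R−Rᵀ)₃₂, (R−Rᵀ)₁₃, (R−Rᵀ)₂₁) / (2 sinθ) = (+0.176775, -0.983601, -0.035767)
rvec = θ·k = (+0.073987, -0.411673, -0.014970)

rvec=(0.0740, -0.4117, -0.0150) tvec=(-0.1818, -0.0645, 1.1012)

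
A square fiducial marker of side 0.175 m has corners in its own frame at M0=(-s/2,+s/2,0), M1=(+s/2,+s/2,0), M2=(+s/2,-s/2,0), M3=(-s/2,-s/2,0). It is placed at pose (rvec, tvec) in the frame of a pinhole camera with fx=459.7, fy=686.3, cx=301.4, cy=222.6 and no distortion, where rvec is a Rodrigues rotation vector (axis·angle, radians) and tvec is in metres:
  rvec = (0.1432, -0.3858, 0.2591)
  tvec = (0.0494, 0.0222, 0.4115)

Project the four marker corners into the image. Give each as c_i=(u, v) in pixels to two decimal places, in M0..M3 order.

Intrinsics K: fx=459.7, fy=686.3, cx=301.4, cy=222.6
Marker side s = 0.175 m; corners in marker frame (Z=0):
  M0 = (-0.0875, +0.0875, 0)
  M1 = (+0.0875, +0.0875, 0)
  M2 = (+0.0875, -0.0875, 0)
  M3 = (-0.0875, -0.0875, 0)
rvec = (0.1432, -0.3858, 0.2591), |rvec| = θ = 0.48629 rad = 27.863°
Rodrigues: sinθ=0.46735, 1−cosθ=0.11593; R = I + sinθ·[k]× + (1−cosθ)·[k]×²:
    [+0.89412 -0.27609 -0.35258]
    [+0.22192 +0.95704 -0.18663]
    [+0.38896 +0.08862 +0.91698]
t = (0.0494, 0.0222, 0.4115) m
M0: Pc = R·M0+t = (-0.05299, +0.08652, +0.38522); u = 459.7·(-0.05299)/0.38522 + 301.4 = 238.1601, v = 686.3·(+0.08652)/0.38522 + 222.6 = 376.7464
M1: Pc = R·M1+t = (+0.10348, +0.12536, +0.45329); u = 459.7·(+0.10348)/0.45329 + 301.4 = 406.3415, v = 686.3·(+0.12536)/0.45329 + 222.6 = 412.3997
M2: Pc = R·M2+t = (+0.15179, -0.04212, +0.43778); u = 459.7·(+0.15179)/0.43778 + 301.4 = 460.7943, v = 686.3·(-0.04212)/0.43778 + 222.6 = 156.5656
M3: Pc = R·M3+t = (-0.00468, -0.08096, +0.36971); u = 459.7·(-0.00468)/0.36971 + 301.4 = 295.5835, v = 686.3·(-0.08096)/0.36971 + 222.6 = 72.3145

c0=(238.16, 376.75) c1=(406.34, 412.40) c2=(460.79, 156.57) c3=(295.58, 72.31)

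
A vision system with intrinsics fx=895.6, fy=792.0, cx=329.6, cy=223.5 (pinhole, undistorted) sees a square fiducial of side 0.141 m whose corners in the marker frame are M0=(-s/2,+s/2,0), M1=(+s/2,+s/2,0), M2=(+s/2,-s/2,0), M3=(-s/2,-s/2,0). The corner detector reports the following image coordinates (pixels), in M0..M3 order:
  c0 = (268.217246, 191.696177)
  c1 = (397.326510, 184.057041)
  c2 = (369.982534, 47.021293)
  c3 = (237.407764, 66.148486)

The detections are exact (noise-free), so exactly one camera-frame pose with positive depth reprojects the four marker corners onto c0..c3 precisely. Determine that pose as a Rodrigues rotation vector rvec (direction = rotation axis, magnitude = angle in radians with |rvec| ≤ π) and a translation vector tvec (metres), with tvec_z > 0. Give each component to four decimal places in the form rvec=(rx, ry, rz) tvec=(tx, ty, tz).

rvec=(0.3138, 0.5025, -0.1199) tvec=(-0.0128, -0.1048, 0.8344)

Intrinsics K: fx=895.6, fy=792.0, cx=329.6, cy=223.5
Marker side s = 0.141 m; corners in marker frame (Z=0):
  M0 = (-0.0705, +0.0705, 0)
  M1 = (+0.0705, +0.0705, 0)
  M2 = (+0.0705, -0.0705, 0)
  M3 = (-0.0705, -0.0705, 0)
Detected image corners:
  c0 = (268.217246, 191.696177) px
  c1 = (397.326510, 184.057041) px
  c2 = (369.982534, 47.021293) px
  c3 = (237.407764, 66.148486) px
Planar DLT: solve 8×8 A·h = b for H (H[2,2]=1):
  H  [+740.52874 +308.09668 +315.84758]
  H  [-165.88501 +968.39296 +123.98239]
  H  [-0.58810 +0.31854 +1.00000]
B = K⁻¹H; ‖b₁‖=1.198414, ‖b₂‖=1.198414; λ = 2/(‖b₁‖+‖b₂‖) = 0.834436, sign → tz>0 ⇒ λ=+0.834436
r₁ = λ·B[:,0] = (+0.87055,-0.03629,-0.49073); r₂ = λ·B[:,1] = (+0.18924,+0.94527,+0.26580)
r₃ = r₁×r₂ = (+0.45423,-0.32426,+0.82978); SVD([r₁ r₂ r₃]) → R = UVᵀ:
  R  [+0.87055 +0.18924 +0.45423]
  R  [-0.03629 +0.94527 -0.32426]
  R  [-0.49073 +0.26580 +0.82978]
t = (-0.01281, -0.10485, +0.83444) m
tr R = 2.645607; θ = arccos((tr R − 1)/2) = 0.604470 rad = 34.634°
axis k = ((R−Rᵀ)₃₂, (R−Rᵀ)₁₃, (R−Rᵀ)₂₁) / (2 sinθ) = (+0.519117, +0.831354, -0.198413)
rvec = θ·k = (+0.313791, +0.502528, -0.119935)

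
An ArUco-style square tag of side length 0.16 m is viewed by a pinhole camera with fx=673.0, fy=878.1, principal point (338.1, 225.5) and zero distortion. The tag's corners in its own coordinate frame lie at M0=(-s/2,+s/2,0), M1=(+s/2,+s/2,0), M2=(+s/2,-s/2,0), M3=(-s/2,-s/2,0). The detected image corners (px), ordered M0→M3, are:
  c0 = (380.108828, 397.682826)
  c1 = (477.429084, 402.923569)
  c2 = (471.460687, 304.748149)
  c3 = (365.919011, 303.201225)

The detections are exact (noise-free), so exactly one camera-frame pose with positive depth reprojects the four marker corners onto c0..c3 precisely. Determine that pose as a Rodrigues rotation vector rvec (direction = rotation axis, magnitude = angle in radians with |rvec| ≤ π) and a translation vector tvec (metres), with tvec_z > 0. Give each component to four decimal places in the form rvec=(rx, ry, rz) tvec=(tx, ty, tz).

rvec=(0.6245, 0.2640, -0.1002) tvec=(0.1335, 0.1553, 1.0597)

Intrinsics K: fx=673.0, fy=878.1, cx=338.1, cy=225.5
Marker side s = 0.16 m; corners in marker frame (Z=0):
  M0 = (-0.0800, +0.0800, 0)
  M1 = (+0.0800, +0.0800, 0)
  M2 = (+0.0800, -0.0800, 0)
  M3 = (-0.0800, -0.0800, 0)
Detected image corners:
  c0 = (380.108828, 397.682826) px
  c1 = (477.429084, 402.923569) px
  c2 = (471.460687, 304.748149) px
  c3 = (365.919011, 303.201225) px
Planar DLT: solve 8×8 A·h = b for H (H[2,2]=1):
  H  [+523.35121 +289.06323 +422.89554]
  H  [-69.29524 +789.24690 +354.15477]
  H  [-0.25842 +0.53227 +1.00000]
B = K⁻¹H; ‖b₁‖=0.943622, ‖b₂‖=0.943622; λ = 2/(‖b₁‖+‖b₂‖) = 1.059746, sign → tz>0 ⇒ λ=+1.059746
r₁ = λ·B[:,0] = (+0.96168,-0.01330,-0.27386); r₂ = λ·B[:,1] = (+0.17180,+0.80766,+0.56407)
r₃ = r₁×r₂ = (+0.21368,-0.58950,+0.77899); SVD([r₁ r₂ r₃]) → R = UVᵀ:
  R  [+0.96168 +0.17180 +0.21368]
  R  [-0.01330 +0.80766 -0.58950]
  R  [-0.27386 +0.56407 +0.77899]
t = (+0.13352, +0.15527, +1.05975) m
tr R = 2.548329; θ = arccos((tr R − 1)/2) = 0.685402 rad = 39.271°
axis k = ((R−Rᵀ)₃₂, (R−Rᵀ)₁₃, (R−Rᵀ)₂₁) / (2 sinθ) = (+0.911216, +0.385106, -0.146215)
rvec = θ·k = (+0.624550, +0.263953, -0.100216)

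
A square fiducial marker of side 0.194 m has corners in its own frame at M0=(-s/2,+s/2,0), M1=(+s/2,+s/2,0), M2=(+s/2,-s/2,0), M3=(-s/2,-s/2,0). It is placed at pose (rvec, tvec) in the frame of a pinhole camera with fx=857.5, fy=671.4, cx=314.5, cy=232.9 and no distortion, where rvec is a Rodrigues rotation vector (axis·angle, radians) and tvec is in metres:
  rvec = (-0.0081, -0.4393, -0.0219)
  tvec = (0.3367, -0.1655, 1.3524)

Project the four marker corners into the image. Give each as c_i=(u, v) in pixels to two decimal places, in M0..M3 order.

c0=(478.80, 198.77) c1=(577.10, 198.97) c2=(574.24, 105.57) c3=(475.81, 99.49)

Intrinsics K: fx=857.5, fy=671.4, cx=314.5, cy=232.9
Marker side s = 0.194 m; corners in marker frame (Z=0):
  M0 = (-0.0970, +0.0970, 0)
  M1 = (+0.0970, +0.0970, 0)
  M2 = (+0.0970, -0.0970, 0)
  M3 = (-0.0970, -0.0970, 0)
rvec = (-0.0081, -0.4393, -0.0219), |rvec| = θ = 0.43992 rad = 25.206°
Rodrigues: sinθ=0.42587, 1−cosθ=0.09521; R = I + sinθ·[k]× + (1−cosθ)·[k]×²:
    [+0.90482 +0.02295 -0.42518]
    [-0.01945 +0.99973 +0.01257]
    [+0.42535 -0.00311 +0.90502]
t = (0.3367, -0.1655, 1.3524) m
M0: Pc = R·M0+t = (+0.25116, -0.06664, +1.31084); u = 857.5·(+0.25116)/1.31084 + 314.5 = 478.7984, v = 671.4·(-0.06664)/1.31084 + 232.9 = 198.7679
M1: Pc = R·M1+t = (+0.42669, -0.07041, +1.39336); u = 857.5·(+0.42669)/1.39336 + 314.5 = 577.0957, v = 671.4·(-0.07041)/1.39336 + 232.9 = 198.9711
M2: Pc = R·M2+t = (+0.42224, -0.26436, +1.39396); u = 857.5·(+0.42224)/1.39396 + 314.5 = 574.2431, v = 671.4·(-0.26436)/1.39396 + 232.9 = 105.5709
M3: Pc = R·M3+t = (+0.24671, -0.26059, +1.31144); u = 857.5·(+0.24671)/1.31144 + 314.5 = 475.8115, v = 671.4·(-0.26059)/1.31144 + 232.9 = 99.4909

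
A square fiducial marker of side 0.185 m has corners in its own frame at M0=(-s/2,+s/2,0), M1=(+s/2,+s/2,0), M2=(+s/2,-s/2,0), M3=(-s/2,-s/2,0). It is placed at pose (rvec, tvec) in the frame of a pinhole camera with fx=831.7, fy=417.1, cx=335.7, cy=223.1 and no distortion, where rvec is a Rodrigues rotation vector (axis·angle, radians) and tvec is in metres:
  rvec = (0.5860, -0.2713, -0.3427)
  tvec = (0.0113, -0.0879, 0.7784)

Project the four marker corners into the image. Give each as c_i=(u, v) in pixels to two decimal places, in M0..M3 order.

c0=(284.02, 233.40) c1=(450.98, 197.58) c2=(418.36, 112.45) c3=(224.92, 150.31)

Intrinsics K: fx=831.7, fy=417.1, cx=335.7, cy=223.1
Marker side s = 0.185 m; corners in marker frame (Z=0):
  M0 = (-0.0925, +0.0925, 0)
  M1 = (+0.0925, +0.0925, 0)
  M2 = (+0.0925, -0.0925, 0)
  M3 = (-0.0925, -0.0925, 0)
rvec = (0.5860, -0.2713, -0.3427), |rvec| = θ = 0.73106 rad = 41.886°
Rodrigues: sinθ=0.66766, 1−cosθ=0.25553; R = I + sinθ·[k]× + (1−cosθ)·[k]×²:
    [+0.90866 +0.23697 -0.34379]
    [-0.38899 +0.77966 -0.49073]
    [+0.15175 +0.57963 +0.80062]
t = (0.0113, -0.0879, 0.7784) m
M0: Pc = R·M0+t = (-0.05083, +0.02020, +0.81798); u = 831.7·(-0.05083)/0.81798 + 335.7 = 284.0161, v = 417.1·(+0.02020)/0.81798 + 223.1 = 233.4006
M1: Pc = R·M1+t = (+0.11727, -0.05176, +0.84605); u = 831.7·(+0.11727)/0.84605 + 335.7 = 450.9806, v = 417.1·(-0.05176)/0.84605 + 223.1 = 197.5810
M2: Pc = R·M2+t = (+0.07343, -0.19600, +0.73882); u = 831.7·(+0.07343)/0.73882 + 335.7 = 418.3624, v = 417.1·(-0.19600)/0.73882 + 223.1 = 112.4483
M3: Pc = R·M3+t = (-0.09467, -0.12404, +0.71075); u = 831.7·(-0.09467)/0.71075 + 335.7 = 224.9192, v = 417.1·(-0.12404)/0.71075 + 223.1 = 150.3093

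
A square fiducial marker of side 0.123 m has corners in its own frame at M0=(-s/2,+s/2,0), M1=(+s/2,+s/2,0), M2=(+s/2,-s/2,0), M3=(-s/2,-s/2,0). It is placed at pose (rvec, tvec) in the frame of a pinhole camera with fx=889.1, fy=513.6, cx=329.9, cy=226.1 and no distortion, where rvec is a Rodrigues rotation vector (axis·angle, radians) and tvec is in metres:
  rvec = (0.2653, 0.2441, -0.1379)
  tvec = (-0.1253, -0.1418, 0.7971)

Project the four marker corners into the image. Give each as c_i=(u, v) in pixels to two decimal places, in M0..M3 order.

Intrinsics K: fx=889.1, fy=513.6, cx=329.9, cy=226.1
Marker side s = 0.123 m; corners in marker frame (Z=0):
  M0 = (-0.0615, +0.0615, 0)
  M1 = (+0.0615, +0.0615, 0)
  M2 = (+0.0615, -0.0615, 0)
  M3 = (-0.0615, -0.0615, 0)
rvec = (0.2653, 0.2441, -0.1379), |rvec| = θ = 0.38599 rad = 22.115°
Rodrigues: sinθ=0.37647, 1−cosθ=0.07357; R = I + sinθ·[k]× + (1−cosθ)·[k]×²:
    [+0.96118 +0.16648 +0.22002]
    [-0.10252 +0.95585 -0.27538]
    [-0.25615 +0.24214 +0.93582]
t = (-0.1253, -0.1418, 0.7971) m
M0: Pc = R·M0+t = (-0.17417, -0.07671, +0.82774); u = 889.1·(-0.17417)/0.82774 + 329.9 = 142.8153, v = 513.6·(-0.07671)/0.82774 + 226.1 = 178.5029
M1: Pc = R·M1+t = (-0.05595, -0.08932, +0.79624); u = 889.1·(-0.05595)/0.79624 + 329.9 = 267.4264, v = 513.6·(-0.08932)/0.79624 + 226.1 = 168.4855
M2: Pc = R·M2+t = (-0.07643, -0.20689, +0.76646); u = 889.1·(-0.07643)/0.76646 + 329.9 = 241.2450, v = 513.6·(-0.20689)/0.76646 + 226.1 = 87.4635
M3: Pc = R·M3+t = (-0.19465, -0.19428, +0.79796); u = 889.1·(-0.19465)/0.79796 + 329.9 = 113.0166, v = 513.6·(-0.19428)/0.79796 + 226.1 = 101.0537

c0=(142.82, 178.50) c1=(267.43, 168.49) c2=(241.24, 87.46) c3=(113.02, 101.05)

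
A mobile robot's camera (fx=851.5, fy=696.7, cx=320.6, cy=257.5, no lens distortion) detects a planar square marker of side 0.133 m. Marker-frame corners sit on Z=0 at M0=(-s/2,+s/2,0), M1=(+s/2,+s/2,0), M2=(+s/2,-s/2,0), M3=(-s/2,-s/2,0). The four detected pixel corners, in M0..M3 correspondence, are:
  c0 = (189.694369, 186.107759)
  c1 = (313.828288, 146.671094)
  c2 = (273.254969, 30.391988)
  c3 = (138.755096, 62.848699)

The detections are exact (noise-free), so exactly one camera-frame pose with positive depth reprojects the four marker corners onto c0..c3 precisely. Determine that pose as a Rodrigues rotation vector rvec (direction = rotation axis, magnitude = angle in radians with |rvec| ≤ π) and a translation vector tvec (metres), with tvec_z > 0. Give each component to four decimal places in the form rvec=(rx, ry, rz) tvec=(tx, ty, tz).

Intrinsics K: fx=851.5, fy=696.7, cx=320.6, cy=257.5
Marker side s = 0.133 m; corners in marker frame (Z=0):
  M0 = (-0.0665, +0.0665, 0)
  M1 = (+0.0665, +0.0665, 0)
  M2 = (+0.0665, -0.0665, 0)
  M3 = (-0.0665, -0.0665, 0)
Detected image corners:
  c0 = (189.694369, 186.107759) px
  c1 = (313.828288, 146.671094) px
  c2 = (273.254969, 30.391988) px
  c3 = (138.755096, 62.848699) px
Planar DLT: solve 8×8 A·h = b for H (H[2,2]=1):
  H  [+1099.35151 +435.20710 +231.90521]
  H  [-211.37736 +942.64356 +107.44756]
  H  [+0.55964 +0.40468 +1.00000]
B = K⁻¹H; ‖b₁‖=1.319368, ‖b₂‖=1.319368; λ = 2/(‖b₁‖+‖b₂‖) = 0.757938, sign → tz>0 ⇒ λ=+0.757938
r₁ = λ·B[:,0] = (+0.81885,-0.38673,+0.42417); r₂ = λ·B[:,1] = (+0.27190,+0.91213,+0.30672)
r₃ = r₁×r₂ = (-0.50552,-0.13583,+0.85205); SVD([r₁ r₂ r₃]) → R = UVᵀ:
  R  [+0.81885 +0.27190 -0.50552]
  R  [-0.38673 +0.91213 -0.13583]
  R  [+0.42417 +0.30672 +0.85205]
t = (-0.07895, -0.16324, +0.75794) m
tr R = 2.583038; θ = arccos((tr R − 1)/2) = 0.657506 rad = 37.672°
axis k = ((R−Rᵀ)₃₂, (R−Rᵀ)₁₃, (R−Rᵀ)₂₁) / (2 sinθ) = (+0.362068, -0.760621, -0.538852)
rvec = θ·k = (+0.238062, -0.500113, -0.354299)

rvec=(0.2381, -0.5001, -0.3543) tvec=(-0.0789, -0.1632, 0.7579)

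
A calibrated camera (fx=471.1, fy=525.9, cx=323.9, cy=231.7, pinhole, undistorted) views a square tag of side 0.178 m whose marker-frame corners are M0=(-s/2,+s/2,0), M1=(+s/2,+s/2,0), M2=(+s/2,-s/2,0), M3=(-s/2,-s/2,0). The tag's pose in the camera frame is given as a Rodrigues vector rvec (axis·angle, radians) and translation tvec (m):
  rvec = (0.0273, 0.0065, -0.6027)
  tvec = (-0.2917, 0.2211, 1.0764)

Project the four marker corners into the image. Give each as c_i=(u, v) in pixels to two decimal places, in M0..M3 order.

Intrinsics K: fx=471.1, fy=525.9, cx=323.9, cy=231.7
Marker side s = 0.178 m; corners in marker frame (Z=0):
  M0 = (-0.0890, +0.0890, 0)
  M1 = (+0.0890, +0.0890, 0)
  M2 = (+0.0890, -0.0890, 0)
  M3 = (-0.0890, -0.0890, 0)
rvec = (0.0273, 0.0065, -0.6027), |rvec| = θ = 0.60335 rad = 34.570°
Rodrigues: sinθ=0.56741, 1−cosθ=0.17656; R = I + sinθ·[k]× + (1−cosθ)·[k]×²:
    [+0.82380 +0.56688 -0.00187]
    [-0.56671 +0.82346 -0.02757]
    [-0.01409 +0.02377 +0.99962]
t = (-0.2917, 0.2211, 1.0764) m
M0: Pc = R·M0+t = (-0.31457, +0.34482, +1.07977); u = 471.1·(-0.31457)/1.07977 + 323.9 = 186.6560, v = 525.9·(+0.34482)/1.07977 + 231.7 = 399.6462
M1: Pc = R·M1+t = (-0.16793, +0.24395, +1.07726); u = 471.1·(-0.16793)/1.07726 + 323.9 = 250.4622, v = 525.9·(+0.24395)/1.07726 + 231.7 = 350.7925
M2: Pc = R·M2+t = (-0.26883, +0.09738, +1.07303); u = 471.1·(-0.26883)/1.07303 + 323.9 = 205.8719, v = 525.9·(+0.09738)/1.07303 + 231.7 = 279.4244
M3: Pc = R·M3+t = (-0.41547, +0.19825, +1.07554); u = 471.1·(-0.41547)/1.07554 + 323.9 = 141.9185, v = 525.9·(+0.19825)/1.07554 + 231.7 = 328.6367

c0=(186.66, 399.65) c1=(250.46, 350.79) c2=(205.87, 279.42) c3=(141.92, 328.64)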